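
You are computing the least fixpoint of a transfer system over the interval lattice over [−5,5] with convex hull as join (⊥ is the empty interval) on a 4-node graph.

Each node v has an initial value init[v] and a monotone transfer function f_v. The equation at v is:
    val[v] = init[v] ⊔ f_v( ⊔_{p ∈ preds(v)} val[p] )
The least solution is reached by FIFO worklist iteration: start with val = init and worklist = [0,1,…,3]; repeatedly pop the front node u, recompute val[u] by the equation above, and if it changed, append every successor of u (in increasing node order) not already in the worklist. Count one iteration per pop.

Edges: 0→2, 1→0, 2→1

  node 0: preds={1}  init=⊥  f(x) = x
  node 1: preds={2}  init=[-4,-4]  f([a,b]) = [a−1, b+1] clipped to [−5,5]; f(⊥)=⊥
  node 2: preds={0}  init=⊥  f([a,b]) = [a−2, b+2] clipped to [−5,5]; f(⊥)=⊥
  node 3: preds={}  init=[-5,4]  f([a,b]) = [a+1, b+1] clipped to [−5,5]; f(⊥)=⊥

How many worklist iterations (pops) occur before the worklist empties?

14

Iteration log — 14 steps:
  step 1. node 0  ⊔preds=[-4,-4]  new=[-4,-4]  old=⊥  +wl: 
  step 2. node 1  ⊔preds=⊥  new=[-4,-4]  stable
  step 3. node 2  ⊔preds=[-4,-4]  new=[-5,-2]  old=⊥  +wl: 1
  step 4. node 3  ⊔preds=⊥  new=[-5,4]  stable
  step 5. node 1  ⊔preds=[-5,-2]  new=[-5,-1]  old=[-4,-4]  +wl: 0
  step 6. node 0  ⊔preds=[-5,-1]  new=[-5,-1]  old=[-4,-4]  +wl: 2
  step 7. node 2  ⊔preds=[-5,-1]  new=[-5,1]  old=[-5,-2]  +wl: 1
  step 8. node 1  ⊔preds=[-5,1]  new=[-5,2]  old=[-5,-1]  +wl: 0
  step 9. node 0  ⊔preds=[-5,2]  new=[-5,2]  old=[-5,-1]  +wl: 2
  step 10. node 2  ⊔preds=[-5,2]  new=[-5,4]  old=[-5,1]  +wl: 1
  step 11. node 1  ⊔preds=[-5,4]  new=[-5,5]  old=[-5,2]  +wl: 0
  step 12. node 0  ⊔preds=[-5,5]  new=[-5,5]  old=[-5,2]  +wl: 2
  step 13. node 2  ⊔preds=[-5,5]  new=[-5,5]  old=[-5,4]  +wl: 1
  step 14. node 1  ⊔preds=[-5,5]  new=[-5,5]  stable

Least fixpoint reached:
  node 0: [-5,5]
  node 1: [-5,5]
  node 2: [-5,5]
  node 3: [-5,4]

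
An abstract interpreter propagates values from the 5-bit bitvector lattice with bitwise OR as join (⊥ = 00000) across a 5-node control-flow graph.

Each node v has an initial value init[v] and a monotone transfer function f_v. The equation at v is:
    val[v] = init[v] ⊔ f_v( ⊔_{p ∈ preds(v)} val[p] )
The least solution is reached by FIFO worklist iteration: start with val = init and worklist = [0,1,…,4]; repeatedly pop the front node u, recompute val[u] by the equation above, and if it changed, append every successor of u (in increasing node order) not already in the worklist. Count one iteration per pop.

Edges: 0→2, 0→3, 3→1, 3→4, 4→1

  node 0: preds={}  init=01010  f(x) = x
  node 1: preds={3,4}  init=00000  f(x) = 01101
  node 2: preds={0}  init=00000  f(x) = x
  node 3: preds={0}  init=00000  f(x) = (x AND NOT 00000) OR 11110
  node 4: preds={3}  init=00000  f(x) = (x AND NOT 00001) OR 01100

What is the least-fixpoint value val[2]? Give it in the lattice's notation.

Worklist (6 pops):
  #1 pop 0: in=00000 → 01010 (no change)
  #2 pop 1: in=00000 → 01101 (was 00000); enqueue []
  #3 pop 2: in=01010 → 01010 (was 00000); enqueue []
  #4 pop 3: in=01010 → 11110 (was 00000); enqueue [1]
  #5 pop 4: in=11110 → 11110 (was 00000); enqueue []
  #6 pop 1: in=11110 → 01101 (no change)

Fixpoint:
  val[0] = 01010
  val[1] = 01101
  val[2] = 01010
  val[3] = 11110
  val[4] = 11110

01010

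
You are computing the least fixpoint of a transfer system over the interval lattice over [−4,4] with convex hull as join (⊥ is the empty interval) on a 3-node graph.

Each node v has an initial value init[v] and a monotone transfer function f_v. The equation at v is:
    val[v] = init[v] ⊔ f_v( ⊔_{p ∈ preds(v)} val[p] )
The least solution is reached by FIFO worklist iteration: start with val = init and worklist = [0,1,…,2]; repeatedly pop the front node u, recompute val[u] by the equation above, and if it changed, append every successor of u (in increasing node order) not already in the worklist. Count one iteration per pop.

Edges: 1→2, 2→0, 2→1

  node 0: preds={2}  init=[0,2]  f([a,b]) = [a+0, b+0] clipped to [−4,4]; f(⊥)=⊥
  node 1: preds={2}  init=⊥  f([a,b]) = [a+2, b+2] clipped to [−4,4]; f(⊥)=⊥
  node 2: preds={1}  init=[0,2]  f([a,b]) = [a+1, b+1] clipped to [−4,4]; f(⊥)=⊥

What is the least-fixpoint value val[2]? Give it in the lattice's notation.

[0,4]

Trace (5 dequeues):
  [1] u=0 | in [0,2] | out [0,2] | ==
  [2] u=1 | in [0,2] | out [2,4] | prev ⊥ | push {}
  [3] u=2 | in [2,4] | out [0,4] | prev [0,2] | push {0,1}
  [4] u=0 | in [0,4] | out [0,4] | prev [0,2] | push {}
  [5] u=1 | in [0,4] | out [2,4] | ==

Converged values:
  [0] [0,4]
  [1] [2,4]
  [2] [0,4]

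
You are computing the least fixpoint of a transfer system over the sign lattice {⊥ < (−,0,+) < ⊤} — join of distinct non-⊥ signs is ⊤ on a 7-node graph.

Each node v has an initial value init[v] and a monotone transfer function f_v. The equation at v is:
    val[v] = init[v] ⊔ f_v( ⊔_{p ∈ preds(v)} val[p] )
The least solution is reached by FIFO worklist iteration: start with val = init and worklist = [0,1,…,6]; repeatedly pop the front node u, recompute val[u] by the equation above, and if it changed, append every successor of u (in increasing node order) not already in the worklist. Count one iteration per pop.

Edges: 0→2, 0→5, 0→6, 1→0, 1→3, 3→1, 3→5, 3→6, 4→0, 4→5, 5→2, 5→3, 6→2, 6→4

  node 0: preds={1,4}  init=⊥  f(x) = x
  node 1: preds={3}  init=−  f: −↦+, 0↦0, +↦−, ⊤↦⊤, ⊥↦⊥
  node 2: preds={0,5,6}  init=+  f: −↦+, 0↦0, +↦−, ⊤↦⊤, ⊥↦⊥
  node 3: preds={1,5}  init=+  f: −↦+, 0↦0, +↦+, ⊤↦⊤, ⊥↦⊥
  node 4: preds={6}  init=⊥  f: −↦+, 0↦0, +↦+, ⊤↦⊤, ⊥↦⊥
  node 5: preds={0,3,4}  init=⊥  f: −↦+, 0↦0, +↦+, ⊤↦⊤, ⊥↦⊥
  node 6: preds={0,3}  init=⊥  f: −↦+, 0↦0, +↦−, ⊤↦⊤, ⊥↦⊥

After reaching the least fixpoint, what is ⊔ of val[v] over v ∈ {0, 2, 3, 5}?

Iteration log — 18 steps:
  step 1. node 0  ⊔preds=−  new=−  old=⊥  +wl: 
  step 2. node 1  ⊔preds=+  new=−  stable
  step 3. node 2  ⊔preds=−  new=+  stable
  step 4. node 3  ⊔preds=−  new=+  stable
  step 5. node 4  ⊔preds=⊥  new=⊥  stable
  step 6. node 5  ⊔preds=⊤  new=⊤  old=⊥  +wl: 2,3
  step 7. node 6  ⊔preds=⊤  new=⊤  old=⊥  +wl: 4
  step 8. node 2  ⊔preds=⊤  new=⊤  old=+  +wl: 
  step 9. node 3  ⊔preds=⊤  new=⊤  old=+  +wl: 1,5,6
  step 10. node 4  ⊔preds=⊤  new=⊤  old=⊥  +wl: 0
  step 11. node 1  ⊔preds=⊤  new=⊤  old=−  +wl: 3
  step 12. node 5  ⊔preds=⊤  new=⊤  stable
  step 13. node 6  ⊔preds=⊤  new=⊤  stable
  step 14. node 0  ⊔preds=⊤  new=⊤  old=−  +wl: 2,5,6
  step 15. node 3  ⊔preds=⊤  new=⊤  stable
  step 16. node 2  ⊔preds=⊤  new=⊤  stable
  step 17. node 5  ⊔preds=⊤  new=⊤  stable
  step 18. node 6  ⊔preds=⊤  new=⊤  stable

Least fixpoint reached:
  node 0: ⊤
  node 1: ⊤
  node 2: ⊤
  node 3: ⊤
  node 4: ⊤
  node 5: ⊤
  node 6: ⊤

⊤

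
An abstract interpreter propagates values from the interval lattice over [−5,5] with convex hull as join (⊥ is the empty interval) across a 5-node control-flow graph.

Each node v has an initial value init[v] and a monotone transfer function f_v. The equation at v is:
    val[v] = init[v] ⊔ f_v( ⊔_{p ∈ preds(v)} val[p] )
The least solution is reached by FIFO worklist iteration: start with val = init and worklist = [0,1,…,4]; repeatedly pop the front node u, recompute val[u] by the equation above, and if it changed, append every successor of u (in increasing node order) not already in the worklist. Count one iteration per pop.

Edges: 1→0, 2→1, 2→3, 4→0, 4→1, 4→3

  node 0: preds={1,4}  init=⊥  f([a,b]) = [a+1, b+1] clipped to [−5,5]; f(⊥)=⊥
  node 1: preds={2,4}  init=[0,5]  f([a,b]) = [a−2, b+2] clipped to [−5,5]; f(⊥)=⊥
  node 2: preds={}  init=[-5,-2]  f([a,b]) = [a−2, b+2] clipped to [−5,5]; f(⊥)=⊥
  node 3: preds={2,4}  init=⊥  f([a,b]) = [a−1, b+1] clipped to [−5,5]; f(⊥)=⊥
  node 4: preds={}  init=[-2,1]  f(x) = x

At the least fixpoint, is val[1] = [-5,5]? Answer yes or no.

Trace (6 dequeues):
  [1] u=0 | in [-2,5] | out [-1,5] | prev ⊥ | push {}
  [2] u=1 | in [-5,1] | out [-5,5] | prev [0,5] | push {0}
  [3] u=2 | in ⊥ | out [-5,-2] | ==
  [4] u=3 | in [-5,1] | out [-5,2] | prev ⊥ | push {}
  [5] u=4 | in ⊥ | out [-2,1] | ==
  [6] u=0 | in [-5,5] | out [-4,5] | prev [-1,5] | push {}

Converged values:
  [0] [-4,5]
  [1] [-5,5]
  [2] [-5,-2]
  [3] [-5,2]
  [4] [-2,1]

yes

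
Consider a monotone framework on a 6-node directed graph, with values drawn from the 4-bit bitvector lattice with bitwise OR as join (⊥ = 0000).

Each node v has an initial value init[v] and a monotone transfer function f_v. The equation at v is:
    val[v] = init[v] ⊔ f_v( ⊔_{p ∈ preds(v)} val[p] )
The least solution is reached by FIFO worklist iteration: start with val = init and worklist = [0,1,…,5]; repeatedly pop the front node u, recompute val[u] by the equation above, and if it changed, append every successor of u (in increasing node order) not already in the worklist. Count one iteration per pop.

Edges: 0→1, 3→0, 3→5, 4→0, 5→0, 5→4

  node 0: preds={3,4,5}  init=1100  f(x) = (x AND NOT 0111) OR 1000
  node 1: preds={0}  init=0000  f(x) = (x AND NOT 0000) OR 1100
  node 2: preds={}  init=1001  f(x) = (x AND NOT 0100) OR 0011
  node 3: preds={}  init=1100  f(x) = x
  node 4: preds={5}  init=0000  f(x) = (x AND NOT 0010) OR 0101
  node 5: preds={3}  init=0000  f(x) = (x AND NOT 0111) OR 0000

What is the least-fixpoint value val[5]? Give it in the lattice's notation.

Trace (9 dequeues):
  [1] u=0 | in 1100 | out 1100 | ==
  [2] u=1 | in 1100 | out 1100 | prev 0000 | push {}
  [3] u=2 | in 0000 | out 1011 | prev 1001 | push {}
  [4] u=3 | in 0000 | out 1100 | ==
  [5] u=4 | in 0000 | out 0101 | prev 0000 | push {0}
  [6] u=5 | in 1100 | out 1000 | prev 0000 | push {4}
  [7] u=0 | in 1101 | out 1100 | ==
  [8] u=4 | in 1000 | out 1101 | prev 0101 | push {0}
  [9] u=0 | in 1101 | out 1100 | ==

Converged values:
  [0] 1100
  [1] 1100
  [2] 1011
  [3] 1100
  [4] 1101
  [5] 1000

1000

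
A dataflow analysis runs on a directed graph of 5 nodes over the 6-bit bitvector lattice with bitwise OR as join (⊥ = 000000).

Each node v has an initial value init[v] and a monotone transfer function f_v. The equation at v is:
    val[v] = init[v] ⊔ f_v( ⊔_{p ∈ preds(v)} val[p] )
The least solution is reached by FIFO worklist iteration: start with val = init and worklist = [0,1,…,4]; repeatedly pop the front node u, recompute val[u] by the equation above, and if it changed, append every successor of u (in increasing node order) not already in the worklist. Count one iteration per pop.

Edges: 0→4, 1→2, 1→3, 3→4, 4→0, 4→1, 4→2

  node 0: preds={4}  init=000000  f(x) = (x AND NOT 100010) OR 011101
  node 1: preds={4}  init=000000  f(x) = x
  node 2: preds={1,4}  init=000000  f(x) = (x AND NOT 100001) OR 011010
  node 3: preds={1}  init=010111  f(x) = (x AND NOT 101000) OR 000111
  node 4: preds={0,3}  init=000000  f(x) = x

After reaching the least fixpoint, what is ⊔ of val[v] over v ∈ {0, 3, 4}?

Iteration log — 9 steps:
  step 1. node 0  ⊔preds=000000  new=011101  old=000000  +wl: 
  step 2. node 1  ⊔preds=000000  new=000000  stable
  step 3. node 2  ⊔preds=000000  new=011010  old=000000  +wl: 
  step 4. node 3  ⊔preds=000000  new=010111  stable
  step 5. node 4  ⊔preds=011111  new=011111  old=000000  +wl: 0,1,2
  step 6. node 0  ⊔preds=011111  new=011101  stable
  step 7. node 1  ⊔preds=011111  new=011111  old=000000  +wl: 3
  step 8. node 2  ⊔preds=011111  new=011110  old=011010  +wl: 
  step 9. node 3  ⊔preds=011111  new=010111  stable

Least fixpoint reached:
  node 0: 011101
  node 1: 011111
  node 2: 011110
  node 3: 010111
  node 4: 011111

011111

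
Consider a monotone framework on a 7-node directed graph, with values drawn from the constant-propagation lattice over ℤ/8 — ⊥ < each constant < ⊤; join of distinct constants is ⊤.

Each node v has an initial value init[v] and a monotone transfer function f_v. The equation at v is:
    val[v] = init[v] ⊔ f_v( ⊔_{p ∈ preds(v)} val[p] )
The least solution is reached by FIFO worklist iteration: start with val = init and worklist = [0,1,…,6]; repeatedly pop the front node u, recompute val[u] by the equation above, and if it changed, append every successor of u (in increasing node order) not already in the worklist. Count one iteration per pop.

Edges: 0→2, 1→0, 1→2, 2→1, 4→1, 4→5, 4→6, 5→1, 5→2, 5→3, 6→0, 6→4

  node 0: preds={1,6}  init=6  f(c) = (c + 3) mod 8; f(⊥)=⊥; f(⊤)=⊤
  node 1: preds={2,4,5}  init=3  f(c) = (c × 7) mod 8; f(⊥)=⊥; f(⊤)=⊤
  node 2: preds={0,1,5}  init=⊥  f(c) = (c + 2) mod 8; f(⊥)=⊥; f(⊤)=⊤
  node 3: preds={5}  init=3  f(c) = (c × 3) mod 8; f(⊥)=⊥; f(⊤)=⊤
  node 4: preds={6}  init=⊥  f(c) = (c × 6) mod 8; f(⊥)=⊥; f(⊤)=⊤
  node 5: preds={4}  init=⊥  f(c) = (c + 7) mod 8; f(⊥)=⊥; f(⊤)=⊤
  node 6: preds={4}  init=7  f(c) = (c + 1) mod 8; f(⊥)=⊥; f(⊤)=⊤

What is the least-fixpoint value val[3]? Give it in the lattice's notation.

⊤

Iteration log — 18 steps:
  step 1. node 0  ⊔preds=⊤  new=⊤  old=6  +wl: 
  step 2. node 1  ⊔preds=⊥  new=3  stable
  step 3. node 2  ⊔preds=⊤  new=⊤  old=⊥  +wl: 1
  step 4. node 3  ⊔preds=⊥  new=3  stable
  step 5. node 4  ⊔preds=7  new=2  old=⊥  +wl: 
  step 6. node 5  ⊔preds=2  new=1  old=⊥  +wl: 2,3
  step 7. node 6  ⊔preds=2  new=⊤  old=7  +wl: 0,4
  step 8. node 1  ⊔preds=⊤  new=⊤  old=3  +wl: 
  step 9. node 2  ⊔preds=⊤  new=⊤  stable
  step 10. node 3  ⊔preds=1  new=3  stable
  step 11. node 0  ⊔preds=⊤  new=⊤  stable
  step 12. node 4  ⊔preds=⊤  new=⊤  old=2  +wl: 1,5,6
  step 13. node 1  ⊔preds=⊤  new=⊤  stable
  step 14. node 5  ⊔preds=⊤  new=⊤  old=1  +wl: 1,2,3
  step 15. node 6  ⊔preds=⊤  new=⊤  stable
  step 16. node 1  ⊔preds=⊤  new=⊤  stable
  step 17. node 2  ⊔preds=⊤  new=⊤  stable
  step 18. node 3  ⊔preds=⊤  new=⊤  old=3  +wl: 

Least fixpoint reached:
  node 0: ⊤
  node 1: ⊤
  node 2: ⊤
  node 3: ⊤
  node 4: ⊤
  node 5: ⊤
  node 6: ⊤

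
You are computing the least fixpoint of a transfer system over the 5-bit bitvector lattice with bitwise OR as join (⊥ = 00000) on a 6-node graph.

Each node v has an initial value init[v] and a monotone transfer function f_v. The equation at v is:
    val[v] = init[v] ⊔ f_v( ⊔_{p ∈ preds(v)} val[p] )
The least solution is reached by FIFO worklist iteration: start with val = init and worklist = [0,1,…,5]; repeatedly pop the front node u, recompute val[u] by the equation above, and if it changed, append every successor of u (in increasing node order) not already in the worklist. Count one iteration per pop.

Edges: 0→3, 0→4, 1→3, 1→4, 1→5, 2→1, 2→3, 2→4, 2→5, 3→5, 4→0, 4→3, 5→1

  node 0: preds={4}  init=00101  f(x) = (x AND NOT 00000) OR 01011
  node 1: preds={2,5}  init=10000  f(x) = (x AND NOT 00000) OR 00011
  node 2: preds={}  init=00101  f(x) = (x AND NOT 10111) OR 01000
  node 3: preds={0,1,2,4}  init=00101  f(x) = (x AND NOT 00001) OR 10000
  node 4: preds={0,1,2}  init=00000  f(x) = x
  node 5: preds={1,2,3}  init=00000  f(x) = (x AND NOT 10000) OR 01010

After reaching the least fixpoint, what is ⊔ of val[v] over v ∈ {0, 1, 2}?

11111

Iteration log — 11 steps:
  step 1. node 0  ⊔preds=00000  new=01111  old=00101  +wl: 
  step 2. node 1  ⊔preds=00101  new=10111  old=10000  +wl: 
  step 3. node 2  ⊔preds=00000  new=01101  old=00101  +wl: 1
  step 4. node 3  ⊔preds=11111  new=11111  old=00101  +wl: 
  step 5. node 4  ⊔preds=11111  new=11111  old=00000  +wl: 0,3
  step 6. node 5  ⊔preds=11111  new=01111  old=00000  +wl: 
  step 7. node 1  ⊔preds=01111  new=11111  old=10111  +wl: 4,5
  step 8. node 0  ⊔preds=11111  new=11111  old=01111  +wl: 
  step 9. node 3  ⊔preds=11111  new=11111  stable
  step 10. node 4  ⊔preds=11111  new=11111  stable
  step 11. node 5  ⊔preds=11111  new=01111  stable

Least fixpoint reached:
  node 0: 11111
  node 1: 11111
  node 2: 01101
  node 3: 11111
  node 4: 11111
  node 5: 01111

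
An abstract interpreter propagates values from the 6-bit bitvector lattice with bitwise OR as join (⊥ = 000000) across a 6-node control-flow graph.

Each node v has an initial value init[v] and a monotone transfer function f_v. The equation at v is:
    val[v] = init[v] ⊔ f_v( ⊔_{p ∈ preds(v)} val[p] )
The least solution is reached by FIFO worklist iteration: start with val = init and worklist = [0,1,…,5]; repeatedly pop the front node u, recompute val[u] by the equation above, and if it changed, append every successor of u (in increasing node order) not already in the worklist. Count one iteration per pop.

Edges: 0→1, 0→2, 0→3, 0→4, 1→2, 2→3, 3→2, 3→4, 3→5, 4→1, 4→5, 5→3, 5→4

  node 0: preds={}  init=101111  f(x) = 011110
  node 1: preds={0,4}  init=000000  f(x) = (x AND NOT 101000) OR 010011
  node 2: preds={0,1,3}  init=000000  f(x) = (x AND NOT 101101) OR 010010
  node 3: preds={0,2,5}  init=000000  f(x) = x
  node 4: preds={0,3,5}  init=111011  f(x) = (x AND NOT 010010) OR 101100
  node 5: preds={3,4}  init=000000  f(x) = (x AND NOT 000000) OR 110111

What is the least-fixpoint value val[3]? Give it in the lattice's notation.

111111

Worklist (10 pops):
  #1 pop 0: in=000000 → 111111 (was 101111); enqueue []
  #2 pop 1: in=111111 → 010111 (was 000000); enqueue []
  #3 pop 2: in=111111 → 010010 (was 000000); enqueue []
  #4 pop 3: in=111111 → 111111 (was 000000); enqueue [2]
  #5 pop 4: in=111111 → 111111 (was 111011); enqueue [1]
  #6 pop 5: in=111111 → 111111 (was 000000); enqueue [3,4]
  #7 pop 2: in=111111 → 010010 (no change)
  #8 pop 1: in=111111 → 010111 (no change)
  #9 pop 3: in=111111 → 111111 (no change)
  #10 pop 4: in=111111 → 111111 (no change)

Fixpoint:
  val[0] = 111111
  val[1] = 010111
  val[2] = 010010
  val[3] = 111111
  val[4] = 111111
  val[5] = 111111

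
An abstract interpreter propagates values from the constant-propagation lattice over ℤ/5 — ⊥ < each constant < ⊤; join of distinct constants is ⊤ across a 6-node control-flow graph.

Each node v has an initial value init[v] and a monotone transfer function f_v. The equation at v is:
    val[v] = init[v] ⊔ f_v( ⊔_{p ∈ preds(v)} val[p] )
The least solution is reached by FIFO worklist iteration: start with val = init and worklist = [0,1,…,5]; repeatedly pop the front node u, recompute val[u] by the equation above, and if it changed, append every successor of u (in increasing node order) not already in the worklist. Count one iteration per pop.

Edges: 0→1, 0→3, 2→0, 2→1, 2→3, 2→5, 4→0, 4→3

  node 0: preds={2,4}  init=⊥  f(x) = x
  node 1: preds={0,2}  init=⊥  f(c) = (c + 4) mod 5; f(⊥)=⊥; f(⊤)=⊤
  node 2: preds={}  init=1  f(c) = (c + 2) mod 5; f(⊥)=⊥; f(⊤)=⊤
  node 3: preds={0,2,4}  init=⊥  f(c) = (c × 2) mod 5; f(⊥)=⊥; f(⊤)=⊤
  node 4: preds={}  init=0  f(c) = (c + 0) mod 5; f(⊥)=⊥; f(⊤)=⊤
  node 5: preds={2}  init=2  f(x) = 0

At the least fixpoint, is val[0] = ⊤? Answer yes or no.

Worklist (6 pops):
  #1 pop 0: in=⊤ → ⊤ (was ⊥); enqueue []
  #2 pop 1: in=⊤ → ⊤ (was ⊥); enqueue []
  #3 pop 2: in=⊥ → 1 (no change)
  #4 pop 3: in=⊤ → ⊤ (was ⊥); enqueue []
  #5 pop 4: in=⊥ → 0 (no change)
  #6 pop 5: in=1 → ⊤ (was 2); enqueue []

Fixpoint:
  val[0] = ⊤
  val[1] = ⊤
  val[2] = 1
  val[3] = ⊤
  val[4] = 0
  val[5] = ⊤

yes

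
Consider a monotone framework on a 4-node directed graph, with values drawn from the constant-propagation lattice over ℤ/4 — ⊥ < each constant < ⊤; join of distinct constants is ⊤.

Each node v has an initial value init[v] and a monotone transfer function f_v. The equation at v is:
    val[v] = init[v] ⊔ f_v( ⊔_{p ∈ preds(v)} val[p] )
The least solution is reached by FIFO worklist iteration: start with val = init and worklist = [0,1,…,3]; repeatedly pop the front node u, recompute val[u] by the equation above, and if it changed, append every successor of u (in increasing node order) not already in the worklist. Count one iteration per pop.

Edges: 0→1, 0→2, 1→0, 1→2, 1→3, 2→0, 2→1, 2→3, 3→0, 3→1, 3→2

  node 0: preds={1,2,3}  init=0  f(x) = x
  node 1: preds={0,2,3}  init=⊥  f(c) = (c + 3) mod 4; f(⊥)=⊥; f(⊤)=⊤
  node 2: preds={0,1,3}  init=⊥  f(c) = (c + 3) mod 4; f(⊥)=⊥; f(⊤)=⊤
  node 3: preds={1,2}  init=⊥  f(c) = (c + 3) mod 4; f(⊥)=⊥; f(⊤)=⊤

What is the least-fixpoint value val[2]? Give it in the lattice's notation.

⊤

Worklist (9 pops):
  #1 pop 0: in=⊥ → 0 (no change)
  #2 pop 1: in=0 → 3 (was ⊥); enqueue [0]
  #3 pop 2: in=⊤ → ⊤ (was ⊥); enqueue [1]
  #4 pop 3: in=⊤ → ⊤ (was ⊥); enqueue [2]
  #5 pop 0: in=⊤ → ⊤ (was 0); enqueue []
  #6 pop 1: in=⊤ → ⊤ (was 3); enqueue [0,3]
  #7 pop 2: in=⊤ → ⊤ (no change)
  #8 pop 0: in=⊤ → ⊤ (no change)
  #9 pop 3: in=⊤ → ⊤ (no change)

Fixpoint:
  val[0] = ⊤
  val[1] = ⊤
  val[2] = ⊤
  val[3] = ⊤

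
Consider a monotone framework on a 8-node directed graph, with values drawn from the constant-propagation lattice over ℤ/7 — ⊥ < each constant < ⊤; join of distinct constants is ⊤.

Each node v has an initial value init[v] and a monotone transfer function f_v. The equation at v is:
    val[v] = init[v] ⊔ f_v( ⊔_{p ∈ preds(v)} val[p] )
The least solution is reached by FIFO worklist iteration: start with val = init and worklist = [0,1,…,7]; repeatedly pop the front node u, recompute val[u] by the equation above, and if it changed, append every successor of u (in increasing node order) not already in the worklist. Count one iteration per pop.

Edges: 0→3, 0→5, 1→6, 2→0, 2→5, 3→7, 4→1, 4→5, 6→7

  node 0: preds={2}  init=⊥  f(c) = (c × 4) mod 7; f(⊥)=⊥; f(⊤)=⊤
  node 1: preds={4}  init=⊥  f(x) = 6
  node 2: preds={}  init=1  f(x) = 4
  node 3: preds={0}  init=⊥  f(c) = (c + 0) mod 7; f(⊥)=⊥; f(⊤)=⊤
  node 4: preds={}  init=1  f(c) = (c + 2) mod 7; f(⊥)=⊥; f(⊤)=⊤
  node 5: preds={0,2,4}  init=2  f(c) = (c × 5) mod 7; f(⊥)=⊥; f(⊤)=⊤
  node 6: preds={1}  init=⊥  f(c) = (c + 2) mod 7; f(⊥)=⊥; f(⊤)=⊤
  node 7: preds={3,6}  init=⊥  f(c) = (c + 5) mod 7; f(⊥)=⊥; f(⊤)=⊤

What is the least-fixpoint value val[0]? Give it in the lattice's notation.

Worklist (12 pops):
  #1 pop 0: in=1 → 4 (was ⊥); enqueue []
  #2 pop 1: in=1 → 6 (was ⊥); enqueue []
  #3 pop 2: in=⊥ → ⊤ (was 1); enqueue [0]
  #4 pop 3: in=4 → 4 (was ⊥); enqueue []
  #5 pop 4: in=⊥ → 1 (no change)
  #6 pop 5: in=⊤ → ⊤ (was 2); enqueue []
  #7 pop 6: in=6 → 1 (was ⊥); enqueue []
  #8 pop 7: in=⊤ → ⊤ (was ⊥); enqueue []
  #9 pop 0: in=⊤ → ⊤ (was 4); enqueue [3,5]
  #10 pop 3: in=⊤ → ⊤ (was 4); enqueue [7]
  #11 pop 5: in=⊤ → ⊤ (no change)
  #12 pop 7: in=⊤ → ⊤ (no change)

Fixpoint:
  val[0] = ⊤
  val[1] = 6
  val[2] = ⊤
  val[3] = ⊤
  val[4] = 1
  val[5] = ⊤
  val[6] = 1
  val[7] = ⊤

⊤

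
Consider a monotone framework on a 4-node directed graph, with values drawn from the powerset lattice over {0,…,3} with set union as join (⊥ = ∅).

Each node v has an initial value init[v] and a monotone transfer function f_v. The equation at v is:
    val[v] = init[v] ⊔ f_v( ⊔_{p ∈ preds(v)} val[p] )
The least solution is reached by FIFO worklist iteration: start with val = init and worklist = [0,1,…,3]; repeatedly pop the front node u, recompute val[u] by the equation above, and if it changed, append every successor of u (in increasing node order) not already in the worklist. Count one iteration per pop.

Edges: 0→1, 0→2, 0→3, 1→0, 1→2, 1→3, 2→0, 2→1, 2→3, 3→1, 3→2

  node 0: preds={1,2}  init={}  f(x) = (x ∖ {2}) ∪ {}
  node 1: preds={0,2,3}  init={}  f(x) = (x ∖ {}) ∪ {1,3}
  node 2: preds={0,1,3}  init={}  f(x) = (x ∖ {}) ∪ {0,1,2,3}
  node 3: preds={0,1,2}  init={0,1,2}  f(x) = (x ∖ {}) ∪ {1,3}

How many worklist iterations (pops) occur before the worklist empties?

8

Trace (8 dequeues):
  [1] u=0 | in {} | out {} | ==
  [2] u=1 | in {0,1,2} | out {0,1,2,3} | prev {} | push {0}
  [3] u=2 | in {0,1,2,3} | out {0,1,2,3} | prev {} | push {1}
  [4] u=3 | in {0,1,2,3} | out {0,1,2,3} | prev {0,1,2} | push {2}
  [5] u=0 | in {0,1,2,3} | out {0,1,3} | prev {} | push {3}
  [6] u=1 | in {0,1,2,3} | out {0,1,2,3} | ==
  [7] u=2 | in {0,1,2,3} | out {0,1,2,3} | ==
  [8] u=3 | in {0,1,2,3} | out {0,1,2,3} | ==

Converged values:
  [0] {0,1,3}
  [1] {0,1,2,3}
  [2] {0,1,2,3}
  [3] {0,1,2,3}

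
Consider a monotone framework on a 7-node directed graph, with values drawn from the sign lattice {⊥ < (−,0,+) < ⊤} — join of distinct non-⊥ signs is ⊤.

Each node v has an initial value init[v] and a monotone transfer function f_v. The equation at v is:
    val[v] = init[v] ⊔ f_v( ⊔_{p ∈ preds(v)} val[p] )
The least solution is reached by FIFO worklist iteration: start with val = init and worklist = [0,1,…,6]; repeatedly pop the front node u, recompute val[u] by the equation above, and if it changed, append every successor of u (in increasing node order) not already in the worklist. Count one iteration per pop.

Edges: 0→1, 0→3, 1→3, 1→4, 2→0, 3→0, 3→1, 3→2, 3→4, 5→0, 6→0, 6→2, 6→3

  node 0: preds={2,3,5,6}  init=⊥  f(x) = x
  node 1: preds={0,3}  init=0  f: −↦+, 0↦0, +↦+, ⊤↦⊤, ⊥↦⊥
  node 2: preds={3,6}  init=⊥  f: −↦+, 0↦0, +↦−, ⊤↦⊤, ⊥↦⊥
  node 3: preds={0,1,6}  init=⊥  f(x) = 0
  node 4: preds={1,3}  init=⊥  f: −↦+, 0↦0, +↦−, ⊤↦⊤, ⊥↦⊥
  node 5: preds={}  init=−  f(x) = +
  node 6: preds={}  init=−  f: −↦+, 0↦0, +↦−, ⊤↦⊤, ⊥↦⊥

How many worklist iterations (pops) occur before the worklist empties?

Trace (12 dequeues):
  [1] u=0 | in − | out − | prev ⊥ | push {}
  [2] u=1 | in − | out ⊤ | prev 0 | push {}
  [3] u=2 | in − | out + | prev ⊥ | push {0}
  [4] u=3 | in ⊤ | out 0 | prev ⊥ | push {1,2}
  [5] u=4 | in ⊤ | out ⊤ | prev ⊥ | push {}
  [6] u=5 | in ⊥ | out ⊤ | prev − | push {}
  [7] u=6 | in ⊥ | out − | ==
  [8] u=0 | in ⊤ | out ⊤ | prev − | push {3}
  [9] u=1 | in ⊤ | out ⊤ | ==
  [10] u=2 | in ⊤ | out ⊤ | prev + | push {0}
  [11] u=3 | in ⊤ | out 0 | ==
  [12] u=0 | in ⊤ | out ⊤ | ==

Converged values:
  [0] ⊤
  [1] ⊤
  [2] ⊤
  [3] 0
  [4] ⊤
  [5] ⊤
  [6] −

12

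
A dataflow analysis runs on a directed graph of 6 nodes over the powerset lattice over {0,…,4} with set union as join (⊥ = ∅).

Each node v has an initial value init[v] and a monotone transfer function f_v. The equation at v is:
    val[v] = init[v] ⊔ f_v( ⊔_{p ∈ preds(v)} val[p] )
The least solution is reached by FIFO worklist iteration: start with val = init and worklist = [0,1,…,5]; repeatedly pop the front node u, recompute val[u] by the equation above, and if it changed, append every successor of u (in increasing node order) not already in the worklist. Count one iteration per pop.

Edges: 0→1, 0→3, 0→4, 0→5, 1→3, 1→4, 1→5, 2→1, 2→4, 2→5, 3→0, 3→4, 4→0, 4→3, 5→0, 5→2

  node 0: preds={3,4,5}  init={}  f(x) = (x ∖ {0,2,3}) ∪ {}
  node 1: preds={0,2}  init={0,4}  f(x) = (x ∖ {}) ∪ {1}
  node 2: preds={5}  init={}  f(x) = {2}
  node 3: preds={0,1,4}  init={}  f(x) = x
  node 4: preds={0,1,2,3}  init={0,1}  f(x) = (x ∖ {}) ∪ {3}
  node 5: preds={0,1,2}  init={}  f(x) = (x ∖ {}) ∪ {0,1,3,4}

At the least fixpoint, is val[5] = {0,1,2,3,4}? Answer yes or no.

Trace (14 dequeues):
  [1] u=0 | in {0,1} | out {1} | prev {} | push {}
  [2] u=1 | in {1} | out {0,1,4} | prev {0,4} | push {}
  [3] u=2 | in {} | out {2} | prev {} | push {1}
  [4] u=3 | in {0,1,4} | out {0,1,4} | prev {} | push {0}
  [5] u=4 | in {0,1,2,4} | out {0,1,2,3,4} | prev {0,1} | push {3}
  [6] u=5 | in {0,1,2,4} | out {0,1,2,3,4} | prev {} | push {2}
  [7] u=1 | in {1,2} | out {0,1,2,4} | prev {0,1,4} | push {4,5}
  [8] u=0 | in {0,1,2,3,4} | out {1,4} | prev {1} | push {1}
  [9] u=3 | in {0,1,2,3,4} | out {0,1,2,3,4} | prev {0,1,4} | push {0}
  [10] u=2 | in {0,1,2,3,4} | out {2} | ==
  [11] u=4 | in {0,1,2,3,4} | out {0,1,2,3,4} | ==
  [12] u=5 | in {0,1,2,4} | out {0,1,2,3,4} | ==
  [13] u=1 | in {1,2,4} | out {0,1,2,4} | ==
  [14] u=0 | in {0,1,2,3,4} | out {1,4} | ==

Converged values:
  [0] {1,4}
  [1] {0,1,2,4}
  [2] {2}
  [3] {0,1,2,3,4}
  [4] {0,1,2,3,4}
  [5] {0,1,2,3,4}

yes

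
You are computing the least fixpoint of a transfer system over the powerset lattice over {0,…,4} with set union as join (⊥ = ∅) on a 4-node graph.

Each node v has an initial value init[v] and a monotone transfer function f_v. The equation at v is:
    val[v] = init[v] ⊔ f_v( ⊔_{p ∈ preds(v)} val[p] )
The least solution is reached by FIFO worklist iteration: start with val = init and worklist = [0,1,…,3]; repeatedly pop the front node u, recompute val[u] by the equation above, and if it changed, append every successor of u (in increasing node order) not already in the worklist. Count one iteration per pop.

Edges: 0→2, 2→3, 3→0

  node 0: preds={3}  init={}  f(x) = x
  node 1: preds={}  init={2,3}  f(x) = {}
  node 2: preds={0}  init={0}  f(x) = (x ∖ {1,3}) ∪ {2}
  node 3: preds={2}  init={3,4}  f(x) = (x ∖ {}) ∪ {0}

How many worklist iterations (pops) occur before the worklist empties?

6

Worklist (6 pops):
  #1 pop 0: in={3,4} → {3,4} (was {}); enqueue []
  #2 pop 1: in={} → {2,3} (no change)
  #3 pop 2: in={3,4} → {0,2,4} (was {0}); enqueue []
  #4 pop 3: in={0,2,4} → {0,2,3,4} (was {3,4}); enqueue [0]
  #5 pop 0: in={0,2,3,4} → {0,2,3,4} (was {3,4}); enqueue [2]
  #6 pop 2: in={0,2,3,4} → {0,2,4} (no change)

Fixpoint:
  val[0] = {0,2,3,4}
  val[1] = {2,3}
  val[2] = {0,2,4}
  val[3] = {0,2,3,4}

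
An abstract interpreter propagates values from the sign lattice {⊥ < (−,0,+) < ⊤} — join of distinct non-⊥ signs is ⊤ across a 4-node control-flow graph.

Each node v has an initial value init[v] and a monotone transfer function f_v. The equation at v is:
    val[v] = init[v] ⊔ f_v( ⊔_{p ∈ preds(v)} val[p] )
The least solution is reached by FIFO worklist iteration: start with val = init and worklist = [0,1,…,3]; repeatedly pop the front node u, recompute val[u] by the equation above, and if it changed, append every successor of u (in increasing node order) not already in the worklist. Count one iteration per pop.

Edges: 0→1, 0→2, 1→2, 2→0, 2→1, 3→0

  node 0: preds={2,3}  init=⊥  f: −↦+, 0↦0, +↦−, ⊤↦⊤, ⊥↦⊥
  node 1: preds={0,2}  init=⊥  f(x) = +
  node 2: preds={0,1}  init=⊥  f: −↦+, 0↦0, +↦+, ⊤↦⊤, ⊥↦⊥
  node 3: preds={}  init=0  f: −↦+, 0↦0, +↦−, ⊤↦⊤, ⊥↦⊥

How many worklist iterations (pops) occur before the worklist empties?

Iteration log — 7 steps:
  step 1. node 0  ⊔preds=0  new=0  old=⊥  +wl: 
  step 2. node 1  ⊔preds=0  new=+  old=⊥  +wl: 
  step 3. node 2  ⊔preds=⊤  new=⊤  old=⊥  +wl: 0,1
  step 4. node 3  ⊔preds=⊥  new=0  stable
  step 5. node 0  ⊔preds=⊤  new=⊤  old=0  +wl: 2
  step 6. node 1  ⊔preds=⊤  new=+  stable
  step 7. node 2  ⊔preds=⊤  new=⊤  stable

Least fixpoint reached:
  node 0: ⊤
  node 1: +
  node 2: ⊤
  node 3: 0

7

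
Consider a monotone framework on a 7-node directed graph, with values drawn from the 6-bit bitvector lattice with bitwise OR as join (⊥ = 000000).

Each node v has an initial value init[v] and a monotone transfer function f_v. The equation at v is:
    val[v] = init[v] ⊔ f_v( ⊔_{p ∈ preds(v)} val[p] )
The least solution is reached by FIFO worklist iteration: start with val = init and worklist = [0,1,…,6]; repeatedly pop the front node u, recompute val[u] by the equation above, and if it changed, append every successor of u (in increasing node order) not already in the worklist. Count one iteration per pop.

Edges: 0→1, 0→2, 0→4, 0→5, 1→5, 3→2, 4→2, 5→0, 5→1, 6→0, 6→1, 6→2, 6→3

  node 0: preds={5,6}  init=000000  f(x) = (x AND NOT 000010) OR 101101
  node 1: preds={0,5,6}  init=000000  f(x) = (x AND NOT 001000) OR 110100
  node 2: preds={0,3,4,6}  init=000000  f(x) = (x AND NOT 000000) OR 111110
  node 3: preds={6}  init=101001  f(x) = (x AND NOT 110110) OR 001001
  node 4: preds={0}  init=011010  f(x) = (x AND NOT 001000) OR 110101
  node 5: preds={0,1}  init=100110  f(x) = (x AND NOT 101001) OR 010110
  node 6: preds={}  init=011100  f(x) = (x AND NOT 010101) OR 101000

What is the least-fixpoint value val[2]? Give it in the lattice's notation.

111111

Trace (11 dequeues):
  [1] u=0 | in 111110 | out 111101 | prev 000000 | push {}
  [2] u=1 | in 111111 | out 110111 | prev 000000 | push {}
  [3] u=2 | in 111111 | out 111111 | prev 000000 | push {}
  [4] u=3 | in 011100 | out 101001 | ==
  [5] u=4 | in 111101 | out 111111 | prev 011010 | push {2}
  [6] u=5 | in 111111 | out 110110 | prev 100110 | push {0,1}
  [7] u=6 | in 000000 | out 111100 | prev 011100 | push {3}
  [8] u=2 | in 111111 | out 111111 | ==
  [9] u=0 | in 111110 | out 111101 | ==
  [10] u=1 | in 111111 | out 110111 | ==
  [11] u=3 | in 111100 | out 101001 | ==

Converged values:
  [0] 111101
  [1] 110111
  [2] 111111
  [3] 101001
  [4] 111111
  [5] 110110
  [6] 111100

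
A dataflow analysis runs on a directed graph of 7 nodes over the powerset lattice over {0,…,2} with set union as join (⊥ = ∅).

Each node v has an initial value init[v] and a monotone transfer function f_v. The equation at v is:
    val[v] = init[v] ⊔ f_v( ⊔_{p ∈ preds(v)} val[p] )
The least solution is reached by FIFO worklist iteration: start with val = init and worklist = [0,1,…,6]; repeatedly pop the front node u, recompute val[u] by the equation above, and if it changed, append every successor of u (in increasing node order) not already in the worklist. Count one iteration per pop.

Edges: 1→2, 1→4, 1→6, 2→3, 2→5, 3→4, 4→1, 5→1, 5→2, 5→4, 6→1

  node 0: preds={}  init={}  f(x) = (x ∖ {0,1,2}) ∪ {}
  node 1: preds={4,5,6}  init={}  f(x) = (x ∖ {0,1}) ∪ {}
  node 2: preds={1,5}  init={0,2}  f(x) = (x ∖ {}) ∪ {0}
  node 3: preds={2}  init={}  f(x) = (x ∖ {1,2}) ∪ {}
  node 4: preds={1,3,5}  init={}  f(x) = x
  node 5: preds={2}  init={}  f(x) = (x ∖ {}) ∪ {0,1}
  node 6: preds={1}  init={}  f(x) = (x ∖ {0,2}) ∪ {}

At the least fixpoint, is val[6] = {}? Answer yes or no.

yes

Worklist (14 pops):
  #1 pop 0: in={} → {} (no change)
  #2 pop 1: in={} → {} (no change)
  #3 pop 2: in={} → {0,2} (no change)
  #4 pop 3: in={0,2} → {0} (was {}); enqueue []
  #5 pop 4: in={0} → {0} (was {}); enqueue [1]
  #6 pop 5: in={0,2} → {0,1,2} (was {}); enqueue [2,4]
  #7 pop 6: in={} → {} (no change)
  #8 pop 1: in={0,1,2} → {2} (was {}); enqueue [6]
  #9 pop 2: in={0,1,2} → {0,1,2} (was {0,2}); enqueue [3,5]
  #10 pop 4: in={0,1,2} → {0,1,2} (was {0}); enqueue [1]
  #11 pop 6: in={2} → {} (no change)
  #12 pop 3: in={0,1,2} → {0} (no change)
  #13 pop 5: in={0,1,2} → {0,1,2} (no change)
  #14 pop 1: in={0,1,2} → {2} (no change)

Fixpoint:
  val[0] = {}
  val[1] = {2}
  val[2] = {0,1,2}
  val[3] = {0}
  val[4] = {0,1,2}
  val[5] = {0,1,2}
  val[6] = {}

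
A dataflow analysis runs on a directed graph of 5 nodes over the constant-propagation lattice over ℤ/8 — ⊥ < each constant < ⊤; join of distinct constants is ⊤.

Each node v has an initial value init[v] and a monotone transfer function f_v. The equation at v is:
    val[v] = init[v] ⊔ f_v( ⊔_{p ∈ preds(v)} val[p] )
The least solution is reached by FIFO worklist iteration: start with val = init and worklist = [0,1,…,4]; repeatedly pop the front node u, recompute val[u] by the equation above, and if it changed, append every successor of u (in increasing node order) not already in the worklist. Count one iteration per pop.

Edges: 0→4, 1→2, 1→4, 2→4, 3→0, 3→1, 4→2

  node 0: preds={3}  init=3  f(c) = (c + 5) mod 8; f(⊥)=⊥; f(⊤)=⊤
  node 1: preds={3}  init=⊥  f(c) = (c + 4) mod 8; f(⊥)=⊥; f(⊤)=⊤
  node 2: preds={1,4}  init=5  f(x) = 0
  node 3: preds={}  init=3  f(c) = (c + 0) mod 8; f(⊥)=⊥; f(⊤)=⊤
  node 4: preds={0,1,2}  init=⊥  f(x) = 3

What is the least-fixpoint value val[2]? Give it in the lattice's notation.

Worklist (6 pops):
  #1 pop 0: in=3 → ⊤ (was 3); enqueue []
  #2 pop 1: in=3 → 7 (was ⊥); enqueue []
  #3 pop 2: in=7 → ⊤ (was 5); enqueue []
  #4 pop 3: in=⊥ → 3 (no change)
  #5 pop 4: in=⊤ → 3 (was ⊥); enqueue [2]
  #6 pop 2: in=⊤ → ⊤ (no change)

Fixpoint:
  val[0] = ⊤
  val[1] = 7
  val[2] = ⊤
  val[3] = 3
  val[4] = 3

⊤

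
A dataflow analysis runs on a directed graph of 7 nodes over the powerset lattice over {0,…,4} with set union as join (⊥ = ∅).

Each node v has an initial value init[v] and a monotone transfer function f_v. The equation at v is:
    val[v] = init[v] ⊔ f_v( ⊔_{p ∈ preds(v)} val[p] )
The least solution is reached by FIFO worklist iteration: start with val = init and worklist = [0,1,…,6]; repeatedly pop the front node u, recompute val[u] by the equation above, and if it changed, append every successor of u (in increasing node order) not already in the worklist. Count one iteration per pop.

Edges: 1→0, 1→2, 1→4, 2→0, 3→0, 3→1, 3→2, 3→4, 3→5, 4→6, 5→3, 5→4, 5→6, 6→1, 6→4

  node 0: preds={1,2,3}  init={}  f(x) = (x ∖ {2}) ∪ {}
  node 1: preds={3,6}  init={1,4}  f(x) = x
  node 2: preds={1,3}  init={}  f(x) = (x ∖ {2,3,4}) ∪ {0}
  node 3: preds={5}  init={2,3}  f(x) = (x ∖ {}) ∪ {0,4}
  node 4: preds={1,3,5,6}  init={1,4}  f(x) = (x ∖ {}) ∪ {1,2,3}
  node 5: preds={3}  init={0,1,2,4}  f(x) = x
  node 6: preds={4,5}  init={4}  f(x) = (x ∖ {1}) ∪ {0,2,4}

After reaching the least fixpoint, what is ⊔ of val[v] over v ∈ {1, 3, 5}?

Trace (13 dequeues):
  [1] u=0 | in {1,2,3,4} | out {1,3,4} | prev {} | push {}
  [2] u=1 | in {2,3,4} | out {1,2,3,4} | prev {1,4} | push {0}
  [3] u=2 | in {1,2,3,4} | out {0,1} | prev {} | push {}
  [4] u=3 | in {0,1,2,4} | out {0,1,2,3,4} | prev {2,3} | push {1,2}
  [5] u=4 | in {0,1,2,3,4} | out {0,1,2,3,4} | prev {1,4} | push {}
  [6] u=5 | in {0,1,2,3,4} | out {0,1,2,3,4} | prev {0,1,2,4} | push {3,4}
  [7] u=6 | in {0,1,2,3,4} | out {0,2,3,4} | prev {4} | push {}
  [8] u=0 | in {0,1,2,3,4} | out {0,1,3,4} | prev {1,3,4} | push {}
  [9] u=1 | in {0,1,2,3,4} | out {0,1,2,3,4} | prev {1,2,3,4} | push {0}
  [10] u=2 | in {0,1,2,3,4} | out {0,1} | ==
  [11] u=3 | in {0,1,2,3,4} | out {0,1,2,3,4} | ==
  [12] u=4 | in {0,1,2,3,4} | out {0,1,2,3,4} | ==
  [13] u=0 | in {0,1,2,3,4} | out {0,1,3,4} | ==

Converged values:
  [0] {0,1,3,4}
  [1] {0,1,2,3,4}
  [2] {0,1}
  [3] {0,1,2,3,4}
  [4] {0,1,2,3,4}
  [5] {0,1,2,3,4}
  [6] {0,2,3,4}

{0,1,2,3,4}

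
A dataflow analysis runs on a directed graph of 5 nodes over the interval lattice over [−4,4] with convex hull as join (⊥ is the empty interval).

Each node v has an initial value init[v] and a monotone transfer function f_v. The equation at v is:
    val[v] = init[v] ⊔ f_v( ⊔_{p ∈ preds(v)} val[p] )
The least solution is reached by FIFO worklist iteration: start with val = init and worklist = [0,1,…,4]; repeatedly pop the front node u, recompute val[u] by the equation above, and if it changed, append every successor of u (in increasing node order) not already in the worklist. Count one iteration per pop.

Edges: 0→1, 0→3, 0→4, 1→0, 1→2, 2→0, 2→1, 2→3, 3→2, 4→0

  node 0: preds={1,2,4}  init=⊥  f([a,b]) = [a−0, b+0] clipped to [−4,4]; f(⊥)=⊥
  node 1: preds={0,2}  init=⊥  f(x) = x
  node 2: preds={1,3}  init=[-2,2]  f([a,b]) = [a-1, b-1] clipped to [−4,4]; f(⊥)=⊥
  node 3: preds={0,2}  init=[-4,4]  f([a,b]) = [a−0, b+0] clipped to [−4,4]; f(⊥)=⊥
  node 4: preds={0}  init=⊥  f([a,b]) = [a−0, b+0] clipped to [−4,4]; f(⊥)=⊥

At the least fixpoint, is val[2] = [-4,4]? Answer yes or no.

no

Trace (11 dequeues):
  [1] u=0 | in [-2,2] | out [-2,2] | prev ⊥ | push {}
  [2] u=1 | in [-2,2] | out [-2,2] | prev ⊥ | push {0}
  [3] u=2 | in [-4,4] | out [-4,3] | prev [-2,2] | push {1}
  [4] u=3 | in [-4,3] | out [-4,4] | ==
  [5] u=4 | in [-2,2] | out [-2,2] | prev ⊥ | push {}
  [6] u=0 | in [-4,3] | out [-4,3] | prev [-2,2] | push {3,4}
  [7] u=1 | in [-4,3] | out [-4,3] | prev [-2,2] | push {0,2}
  [8] u=3 | in [-4,3] | out [-4,4] | ==
  [9] u=4 | in [-4,3] | out [-4,3] | prev [-2,2] | push {}
  [10] u=0 | in [-4,3] | out [-4,3] | ==
  [11] u=2 | in [-4,4] | out [-4,3] | ==

Converged values:
  [0] [-4,3]
  [1] [-4,3]
  [2] [-4,3]
  [3] [-4,4]
  [4] [-4,3]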